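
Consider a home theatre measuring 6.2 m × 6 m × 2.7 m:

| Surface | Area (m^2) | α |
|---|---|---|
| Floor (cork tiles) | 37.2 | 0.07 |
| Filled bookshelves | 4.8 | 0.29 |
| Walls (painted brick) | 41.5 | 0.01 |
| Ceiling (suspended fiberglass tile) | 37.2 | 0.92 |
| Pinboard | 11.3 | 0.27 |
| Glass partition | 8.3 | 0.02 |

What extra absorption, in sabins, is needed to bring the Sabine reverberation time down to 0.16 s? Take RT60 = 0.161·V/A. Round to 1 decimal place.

Summing Sᵢαᵢ: 2.604 + 1.392 + 0.415 + 34.224 + 3.051 + 0.166 → A₁ = 41.852 sabins.
V = 100.44 m³. Required absorption A₂ = 0.161 × 100.44 / 0.16 = 101.068 sabins.
Additional absorption ΔA = 101.068 − 41.852 = 59.2 sabins.

59.2 sabins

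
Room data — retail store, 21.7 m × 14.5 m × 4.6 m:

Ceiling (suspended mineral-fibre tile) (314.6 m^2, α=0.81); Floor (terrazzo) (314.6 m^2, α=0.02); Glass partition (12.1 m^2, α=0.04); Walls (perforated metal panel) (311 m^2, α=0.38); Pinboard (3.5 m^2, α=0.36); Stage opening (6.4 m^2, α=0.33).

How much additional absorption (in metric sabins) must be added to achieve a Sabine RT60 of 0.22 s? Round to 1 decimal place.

676.1 sabins

Equivalent absorption area: A₁ = 314.6·0.81 + 314.6·0.02 + 12.1·0.04 + 311·0.38 + 3.5·0.36 + 6.4·0.33 = 383.154 m^2.
Target A₂ = 0.161·1447.39/0.22 = 1059.226 sabins (V = 1447.39 m³).
Additional absorption ΔA = 1059.226 − 383.154 = 676.1 sabins.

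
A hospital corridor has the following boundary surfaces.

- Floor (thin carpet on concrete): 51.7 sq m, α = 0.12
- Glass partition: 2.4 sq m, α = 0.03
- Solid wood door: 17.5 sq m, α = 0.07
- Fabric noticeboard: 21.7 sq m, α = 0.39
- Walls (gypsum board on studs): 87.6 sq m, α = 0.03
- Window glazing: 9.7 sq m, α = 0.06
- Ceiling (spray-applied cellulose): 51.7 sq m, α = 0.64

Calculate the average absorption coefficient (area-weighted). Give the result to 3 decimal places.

0.216

Total surface area S = 242.3 sq m.
A = 51.7·0.12 + 2.4·0.03 + 17.5·0.07 + 21.7·0.39 + 87.6·0.03 + 9.7·0.06 + 51.7·0.64 = 52.262 sabins.
ᾱ = A/S = 0.216.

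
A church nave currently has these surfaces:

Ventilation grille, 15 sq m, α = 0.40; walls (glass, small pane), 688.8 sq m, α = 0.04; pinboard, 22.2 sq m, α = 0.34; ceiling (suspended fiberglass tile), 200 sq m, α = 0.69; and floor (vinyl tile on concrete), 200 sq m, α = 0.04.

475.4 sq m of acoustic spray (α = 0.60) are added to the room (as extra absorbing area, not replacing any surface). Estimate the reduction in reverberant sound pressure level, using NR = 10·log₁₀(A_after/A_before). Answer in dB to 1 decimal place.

Equivalent absorption area: A_before = 15×0.40 + 688.8×0.04 + 22.2×0.34 + 200×0.69 + 200×0.04 = 187.100 sq m.
Treatment contributes 475.4·0.60 = 285.240 sabins.
New total A_after = 472.340 sabins.
Reduction = 10 log₁₀(A_after/A_before) = 10 log₁₀(2.5245) = 4.0 dB.

4.0 dB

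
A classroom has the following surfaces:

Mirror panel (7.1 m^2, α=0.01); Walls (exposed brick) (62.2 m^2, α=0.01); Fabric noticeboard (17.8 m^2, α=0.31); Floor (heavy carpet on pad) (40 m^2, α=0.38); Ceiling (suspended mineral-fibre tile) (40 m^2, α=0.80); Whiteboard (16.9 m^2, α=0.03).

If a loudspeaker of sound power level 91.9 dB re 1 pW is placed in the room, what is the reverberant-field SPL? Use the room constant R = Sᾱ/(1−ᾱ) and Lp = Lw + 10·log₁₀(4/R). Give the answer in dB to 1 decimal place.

79.1 dB

A = 53.918 sabins; S = 184.0 m^2.
ᾱ = 53.918/184.0 = 0.2930; R = Sᾱ/(1−ᾱ) = 53.918/(1−0.2930) = 76.263 m^2.
Lp = Lw + 10 log₁₀(4/R) = 91.9 -12.80 = 79.1 dB.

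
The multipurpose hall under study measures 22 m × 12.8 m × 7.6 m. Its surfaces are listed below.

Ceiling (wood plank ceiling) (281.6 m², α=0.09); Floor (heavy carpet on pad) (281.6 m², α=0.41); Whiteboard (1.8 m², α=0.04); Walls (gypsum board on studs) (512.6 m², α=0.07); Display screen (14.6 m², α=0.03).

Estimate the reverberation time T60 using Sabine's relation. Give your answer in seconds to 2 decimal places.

A = Σ Sᵢαᵢ = 281.6×0.09 + 281.6×0.41 + 1.8×0.04 + 512.6×0.07 + 14.6×0.03 = 177.192 sabins.
V = 22·12.8·7.6 = 2140.16 m³.
RT60 = 0.161 · V / A = 0.161 × 2140.16 / 177.192 = 1.94 s.

1.94 s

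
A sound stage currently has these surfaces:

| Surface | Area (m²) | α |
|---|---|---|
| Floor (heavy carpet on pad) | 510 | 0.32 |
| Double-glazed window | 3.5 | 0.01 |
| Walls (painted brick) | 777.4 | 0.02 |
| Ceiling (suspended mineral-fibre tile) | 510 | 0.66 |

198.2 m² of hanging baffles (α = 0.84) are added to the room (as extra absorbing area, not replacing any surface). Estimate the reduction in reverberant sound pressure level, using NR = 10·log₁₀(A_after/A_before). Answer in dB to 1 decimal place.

Equivalent absorption area: A_before = 510·0.32 + 3.5·0.01 + 777.4·0.02 + 510·0.66 = 515.383 m².
Added absorption = 198.2 × 0.84 = 166.488 sabins.
New total A_after = 681.871 sabins.
Reduction = 10 log₁₀(A_after/A_before) = 10 log₁₀(1.3230) = 1.2 dB.

1.2 dB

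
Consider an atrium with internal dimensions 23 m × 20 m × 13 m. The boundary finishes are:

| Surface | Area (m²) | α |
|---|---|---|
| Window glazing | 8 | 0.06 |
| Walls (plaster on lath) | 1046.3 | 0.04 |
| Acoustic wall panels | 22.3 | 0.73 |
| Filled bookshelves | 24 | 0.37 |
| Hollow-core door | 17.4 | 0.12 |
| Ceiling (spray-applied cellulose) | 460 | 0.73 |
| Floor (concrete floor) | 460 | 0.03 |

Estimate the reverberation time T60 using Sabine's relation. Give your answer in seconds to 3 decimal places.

2.297 seconds

A = Σ Sᵢαᵢ = 8*0.06 + 1046.3*0.04 + 22.3*0.73 + 24*0.37 + 17.4*0.12 + 460*0.73 + 460*0.03 = 419.179 sabins.
Volume V = 23 × 20 × 13 = 5980 m³.
T = 0.161 V/A = 0.161·5980/419.179 = 2.297 s.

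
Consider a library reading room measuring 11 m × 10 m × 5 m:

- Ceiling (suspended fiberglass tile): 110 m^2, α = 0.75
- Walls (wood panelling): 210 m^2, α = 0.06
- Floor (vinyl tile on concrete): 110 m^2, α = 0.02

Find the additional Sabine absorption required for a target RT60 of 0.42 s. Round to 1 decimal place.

Total absorption A₁ = 110*0.75 + 210*0.06 + 110*0.02
  = 82.500 + 12.600 + 2.200 = 97.300 m^2 sabins.
V = 550 m³. Required absorption A₂ = 0.161 × 550 / 0.42 = 210.833 sabins.
Additional absorption ΔA = 210.833 − 97.300 = 113.5 sabins.

113.5 sabins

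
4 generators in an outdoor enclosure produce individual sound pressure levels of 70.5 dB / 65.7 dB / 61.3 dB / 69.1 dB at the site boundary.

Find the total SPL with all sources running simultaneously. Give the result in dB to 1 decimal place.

73.9 dB

Σ 10^(Lᵢ/10) = 2.441e+07.
L_total = 10·log₁₀(2.441e+07) = 73.9 dB.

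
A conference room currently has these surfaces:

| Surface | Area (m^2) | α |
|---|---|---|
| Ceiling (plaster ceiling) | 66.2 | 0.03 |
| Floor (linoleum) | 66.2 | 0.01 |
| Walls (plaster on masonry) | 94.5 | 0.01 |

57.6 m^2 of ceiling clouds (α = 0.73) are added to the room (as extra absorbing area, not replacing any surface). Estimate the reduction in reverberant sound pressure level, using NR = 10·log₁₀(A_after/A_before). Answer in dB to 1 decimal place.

Total absorption A_before = 66.2*0.03 + 66.2*0.01 + 94.5*0.01
  = 1.986 + 0.662 + 0.945 = 3.593 m^2 sabins.
Treatment contributes 57.6·0.73 = 42.048 sabins.
A_after = 3.593 + 42.048 = 45.641 sabins.
NR = 10·log₁₀(45.641/3.593) = 11.0 dB.

11.0 dB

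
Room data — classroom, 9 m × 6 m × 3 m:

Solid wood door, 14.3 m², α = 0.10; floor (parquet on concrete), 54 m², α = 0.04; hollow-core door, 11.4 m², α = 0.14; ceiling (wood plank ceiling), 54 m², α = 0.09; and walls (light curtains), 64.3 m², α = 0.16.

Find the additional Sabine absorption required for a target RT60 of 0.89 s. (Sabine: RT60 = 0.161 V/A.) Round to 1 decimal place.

Total absorption A₁ = 14.3×0.10 + 54×0.04 + 11.4×0.14 + 54×0.09 + 64.3×0.16
  = 1.430 + 2.160 + 1.596 + 4.860 + 10.288 = 20.334 m² sabins.
Target A₂ = 0.161·162/0.89 = 29.306 sabins (V = 162 m³).
ΔA = A₂ − A₁ = 29.306 − 20.334 = 9.0 sabins.

9.0 sabins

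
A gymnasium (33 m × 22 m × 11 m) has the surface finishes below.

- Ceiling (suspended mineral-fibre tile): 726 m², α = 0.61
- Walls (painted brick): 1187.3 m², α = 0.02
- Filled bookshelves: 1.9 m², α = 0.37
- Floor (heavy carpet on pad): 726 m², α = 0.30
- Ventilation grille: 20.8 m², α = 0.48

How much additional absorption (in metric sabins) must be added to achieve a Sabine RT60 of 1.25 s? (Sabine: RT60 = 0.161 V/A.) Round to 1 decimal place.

333.5 sabins

Summing Sᵢαᵢ: 442.860 + 23.746 + 0.703 + 217.800 + 9.984 → A₁ = 695.093 sabins.
V = 7986 m³. Required absorption A₂ = 0.161 × 7986 / 1.25 = 1028.597 sabins.
Additional absorption ΔA = 1028.597 − 695.093 = 333.5 sabins.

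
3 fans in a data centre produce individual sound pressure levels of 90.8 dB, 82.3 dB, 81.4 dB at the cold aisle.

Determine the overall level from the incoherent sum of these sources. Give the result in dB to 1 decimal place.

91.8 dB

Σ 10^(Lᵢ/10) = 1.51e+09.
Combined level = 10 log₁₀(1.51e+09) = 91.8 dB.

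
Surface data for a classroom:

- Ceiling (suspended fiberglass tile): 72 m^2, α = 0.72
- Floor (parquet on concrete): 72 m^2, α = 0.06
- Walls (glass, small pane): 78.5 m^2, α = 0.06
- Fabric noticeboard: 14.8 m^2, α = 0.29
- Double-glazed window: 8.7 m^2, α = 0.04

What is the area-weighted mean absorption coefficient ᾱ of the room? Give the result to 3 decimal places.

0.266

S = Σ Sᵢ = 72 + 72 + 78.5 + 14.8 + 8.7 = 246.0 m^2.
A = 72×0.72 + 72×0.06 + 78.5×0.06 + 14.8×0.29 + 8.7×0.04 = 65.510 sabins.
ᾱ = 65.510 / 246.0 = 0.266.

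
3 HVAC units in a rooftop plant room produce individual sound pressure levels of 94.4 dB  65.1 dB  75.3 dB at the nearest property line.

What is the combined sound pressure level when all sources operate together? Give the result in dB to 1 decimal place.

Converting to relative power and adding: 10^(94.4/10) + 10^(65.1/10) + 10^(75.3/10) = 2.791e+09.
Back to dB: 10·log₁₀ Σ = 94.5 dB.

94.5 dB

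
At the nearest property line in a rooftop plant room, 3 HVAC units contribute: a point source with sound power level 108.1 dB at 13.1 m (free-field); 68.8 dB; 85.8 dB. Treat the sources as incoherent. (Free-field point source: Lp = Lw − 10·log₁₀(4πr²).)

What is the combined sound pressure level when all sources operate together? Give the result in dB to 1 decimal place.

Source at 13.1 m: Lp = 108.1 − 10·log₁₀(4π·13.1²) = 108.1 − 10·log₁₀(2156.515) = 74.8 dB.
Sum in the linear (power) domain: Σ 10^(Lᵢ/10) = 10^(74.8/10) + 10^(68.8/10) + 10^(85.8/10) = 4.18e+08.
L_total = 10·log₁₀(4.18e+08) = 86.2 dB.

86.2 dB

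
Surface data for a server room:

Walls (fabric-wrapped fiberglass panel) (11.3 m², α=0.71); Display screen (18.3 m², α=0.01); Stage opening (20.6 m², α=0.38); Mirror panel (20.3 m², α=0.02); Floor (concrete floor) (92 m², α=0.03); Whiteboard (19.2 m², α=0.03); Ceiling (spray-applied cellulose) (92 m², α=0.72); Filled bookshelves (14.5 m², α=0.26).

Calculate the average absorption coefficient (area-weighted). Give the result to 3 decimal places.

Total surface area S = 288.2 m².
A = 11.3×0.71 + 18.3×0.01 + 20.6×0.38 + 20.3×0.02 + 92×0.03 + 19.2×0.03 + 92×0.72 + 14.5×0.26 = 89.786 sabins.
ᾱ = A/S = 0.312.

0.312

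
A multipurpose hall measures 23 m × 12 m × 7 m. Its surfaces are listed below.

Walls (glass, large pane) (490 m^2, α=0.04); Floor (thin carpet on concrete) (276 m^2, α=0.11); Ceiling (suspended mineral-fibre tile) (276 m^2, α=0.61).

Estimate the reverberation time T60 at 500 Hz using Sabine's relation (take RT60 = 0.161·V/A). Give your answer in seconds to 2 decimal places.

1.42 s

Total absorption A = 490×0.04 + 276×0.11 + 276×0.61
  = 19.600 + 30.360 + 168.360 = 218.320 m^2 sabins.
V = 23·12·7 = 1932 m³.
Sabine: RT60 = 0.161 × 1932 / 218.320 = 1.42 s.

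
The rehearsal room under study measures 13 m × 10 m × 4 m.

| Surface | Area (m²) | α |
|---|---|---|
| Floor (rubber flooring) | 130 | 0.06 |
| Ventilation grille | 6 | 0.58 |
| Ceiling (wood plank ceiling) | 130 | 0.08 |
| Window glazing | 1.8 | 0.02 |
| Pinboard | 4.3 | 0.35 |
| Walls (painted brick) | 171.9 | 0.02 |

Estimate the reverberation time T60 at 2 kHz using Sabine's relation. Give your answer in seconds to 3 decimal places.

A = Σ Sᵢαᵢ = 130×0.06 + 6×0.58 + 130×0.08 + 1.8×0.02 + 4.3×0.35 + 171.9×0.02 = 26.659 sabins.
Room volume: 520 m³.
Sabine: RT60 = 0.161 × 520 / 26.659 = 3.140 s.

3.140 sec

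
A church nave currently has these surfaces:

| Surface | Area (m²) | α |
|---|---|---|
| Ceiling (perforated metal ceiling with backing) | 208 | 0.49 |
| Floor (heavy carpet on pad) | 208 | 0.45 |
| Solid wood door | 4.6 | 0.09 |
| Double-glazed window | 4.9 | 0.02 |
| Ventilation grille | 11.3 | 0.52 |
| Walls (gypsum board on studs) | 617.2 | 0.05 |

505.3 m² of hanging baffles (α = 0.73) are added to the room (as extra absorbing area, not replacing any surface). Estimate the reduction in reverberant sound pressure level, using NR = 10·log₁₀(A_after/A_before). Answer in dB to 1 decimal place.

Equivalent absorption area: A_before = 208×0.49 + 208×0.45 + 4.6×0.09 + 4.9×0.02 + 11.3×0.52 + 617.2×0.05 = 232.768 m².
Added absorption = 505.3 × 0.73 = 368.869 sabins.
New total A_after = 601.637 sabins.
NR = 10·log₁₀(601.637/232.768) = 4.1 dB.

4.1 dB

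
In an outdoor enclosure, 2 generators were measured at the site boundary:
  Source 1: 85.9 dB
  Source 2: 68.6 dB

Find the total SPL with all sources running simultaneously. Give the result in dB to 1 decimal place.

Converting to relative power and adding: 10^(85.9/10) + 10^(68.6/10) = 3.963e+08.
L_total = 10·log₁₀(3.963e+08) = 86.0 dB.

86.0 dB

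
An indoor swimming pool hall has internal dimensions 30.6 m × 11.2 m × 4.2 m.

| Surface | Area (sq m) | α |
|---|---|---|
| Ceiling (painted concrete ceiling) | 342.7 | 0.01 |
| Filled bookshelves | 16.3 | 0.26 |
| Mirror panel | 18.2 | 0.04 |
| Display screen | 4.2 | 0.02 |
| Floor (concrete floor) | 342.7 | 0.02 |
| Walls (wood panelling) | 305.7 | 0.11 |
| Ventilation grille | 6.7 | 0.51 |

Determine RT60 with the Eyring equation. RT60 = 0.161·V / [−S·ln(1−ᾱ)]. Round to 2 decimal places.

S = Σ Sᵢ = 1036.5 sq m.
Absorption A = 342.7×0.01 + 16.3×0.26 + 18.2×0.04 + 4.2×0.02 + 342.7×0.02 + 305.7×0.11 + 6.7×0.51 = 52.375 sabins.
ᾱ = 52.375 / 1036.5 = 0.0505.
−S·ln(1−ᾱ) = −1036.5 × ln(1 − 0.0505) = 53.711.
V = 30.6 × 11.2 × 4.2 = 1439.424 m³.
T = 0.161·V/[−S·ln(1−ᾱ)] = 0.161·1439.424/53.711 = 4.31 s.

4.31 s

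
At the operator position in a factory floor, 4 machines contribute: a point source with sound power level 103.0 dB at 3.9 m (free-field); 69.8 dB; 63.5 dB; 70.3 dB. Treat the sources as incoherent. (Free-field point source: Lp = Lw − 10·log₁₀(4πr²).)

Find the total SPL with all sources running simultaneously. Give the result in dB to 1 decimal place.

Source at 3.9 m: Lp = 103.0 − 10·log₁₀(4π·3.9²) = 103.0 − 10·log₁₀(191.134) = 80.2 dB.
Sum in the linear (power) domain: Σ 10^(Lᵢ/10) = 10^(80.2/10) + 10^(69.8/10) + 10^(63.5/10) + 10^(70.3/10) = 1.272e+08.
Back to dB: 10·log₁₀ Σ = 81.0 dB.

81.0 dB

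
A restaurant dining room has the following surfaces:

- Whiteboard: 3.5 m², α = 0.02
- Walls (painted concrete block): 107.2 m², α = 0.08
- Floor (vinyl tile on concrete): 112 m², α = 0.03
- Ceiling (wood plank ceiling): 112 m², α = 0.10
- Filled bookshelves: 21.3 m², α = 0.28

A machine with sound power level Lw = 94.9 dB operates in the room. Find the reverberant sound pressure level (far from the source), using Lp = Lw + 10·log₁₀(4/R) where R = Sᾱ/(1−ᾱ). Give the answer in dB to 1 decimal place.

A = 29.170 sabins; S = 356.0 m².
ᾱ = 29.170/356.0 = 0.0819; R = Sᾱ/(1−ᾱ) = 29.170/(1−0.0819) = 31.772 m².
Lp = Lw + 10 log₁₀(4/R) = 94.9 -9.00 = 85.9 dB.

85.9 dB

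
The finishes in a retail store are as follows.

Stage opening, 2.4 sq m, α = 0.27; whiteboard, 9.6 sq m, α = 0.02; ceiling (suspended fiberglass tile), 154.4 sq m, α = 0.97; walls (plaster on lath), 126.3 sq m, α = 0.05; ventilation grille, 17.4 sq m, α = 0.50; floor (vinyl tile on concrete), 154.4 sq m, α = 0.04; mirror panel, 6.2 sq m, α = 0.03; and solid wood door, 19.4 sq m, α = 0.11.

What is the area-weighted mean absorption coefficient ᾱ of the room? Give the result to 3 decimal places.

S = Σ Sᵢ = 2.4 + 9.6 + 154.4 + 126.3 + 17.4 + 154.4 + 6.2 + 19.4 = 490.1 sq m.
A = 2.4*0.27 + 9.6*0.02 + 154.4*0.97 + 126.3*0.05 + 17.4*0.50 + 154.4*0.04 + 6.2*0.03 + 19.4*0.11 = 174.119 sabins.
ᾱ = A/S = 0.355.

0.355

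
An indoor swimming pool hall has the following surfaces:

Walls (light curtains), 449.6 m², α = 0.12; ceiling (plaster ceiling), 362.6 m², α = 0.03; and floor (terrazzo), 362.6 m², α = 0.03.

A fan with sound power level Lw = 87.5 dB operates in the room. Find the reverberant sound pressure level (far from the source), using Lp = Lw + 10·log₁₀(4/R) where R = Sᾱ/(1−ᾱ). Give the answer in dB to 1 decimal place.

Σ(Sᵢαᵢ) = 449.6·0.12 + 362.6·0.03 + 362.6·0.03 = 75.708; total area S = 1174.8 m².
ᾱ = 75.708/1174.8 = 0.0644; R = Sᾱ/(1−ᾱ) = 75.708/(1−0.0644) = 80.919 m².
Lp = 87.5 + 10·log₁₀(4/80.919) = 87.5 + (-13.06) = 74.4 dB.

74.4 dB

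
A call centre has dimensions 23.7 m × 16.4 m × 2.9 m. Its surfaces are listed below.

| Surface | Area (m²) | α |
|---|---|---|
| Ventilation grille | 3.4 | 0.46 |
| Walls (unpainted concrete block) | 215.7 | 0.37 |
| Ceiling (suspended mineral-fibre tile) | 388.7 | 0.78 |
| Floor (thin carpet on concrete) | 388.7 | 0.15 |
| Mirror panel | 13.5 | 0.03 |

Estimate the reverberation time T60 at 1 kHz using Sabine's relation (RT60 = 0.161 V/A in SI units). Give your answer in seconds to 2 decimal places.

0.41 s

A = Σ Sᵢαᵢ = 3.4·0.46 + 215.7·0.37 + 388.7·0.78 + 388.7·0.15 + 13.5·0.03 = 443.269 sabins.
Room volume: 1127.172 m³.
Sabine: RT60 = 0.161 × 1127.172 / 443.269 = 0.41 s.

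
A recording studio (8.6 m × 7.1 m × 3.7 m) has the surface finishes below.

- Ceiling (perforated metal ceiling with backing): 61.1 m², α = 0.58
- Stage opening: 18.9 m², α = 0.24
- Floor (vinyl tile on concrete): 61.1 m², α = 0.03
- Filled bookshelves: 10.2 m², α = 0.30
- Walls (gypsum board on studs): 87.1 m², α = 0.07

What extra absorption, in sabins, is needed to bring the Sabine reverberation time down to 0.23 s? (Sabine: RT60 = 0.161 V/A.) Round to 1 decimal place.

Total absorption A₁ = 61.1×0.58 + 18.9×0.24 + 61.1×0.03 + 10.2×0.30 + 87.1×0.07
  = 35.438 + 4.536 + 1.833 + 3.060 + 6.097 = 50.964 m² sabins.
Target A₂ = 0.161·225.922/0.23 = 158.145 sabins (V = 225.922 m³).
Shortfall: 158.145 − 50.964 = 107.2 sabins.

107.2 sabins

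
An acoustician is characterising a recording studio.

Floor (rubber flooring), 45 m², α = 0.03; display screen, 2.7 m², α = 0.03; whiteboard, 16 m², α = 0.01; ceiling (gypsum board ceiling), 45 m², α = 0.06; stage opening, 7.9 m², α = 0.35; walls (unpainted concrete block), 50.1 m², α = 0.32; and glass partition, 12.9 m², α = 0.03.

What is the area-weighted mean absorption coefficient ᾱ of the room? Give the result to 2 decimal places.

0.13

S = Σ Sᵢ = 45 + 2.7 + 16 + 45 + 7.9 + 50.1 + 12.9 = 179.6 m².
Weighted sum Σ Sα = 23.475.
ᾱ = 23.475 / 179.6 = 0.13.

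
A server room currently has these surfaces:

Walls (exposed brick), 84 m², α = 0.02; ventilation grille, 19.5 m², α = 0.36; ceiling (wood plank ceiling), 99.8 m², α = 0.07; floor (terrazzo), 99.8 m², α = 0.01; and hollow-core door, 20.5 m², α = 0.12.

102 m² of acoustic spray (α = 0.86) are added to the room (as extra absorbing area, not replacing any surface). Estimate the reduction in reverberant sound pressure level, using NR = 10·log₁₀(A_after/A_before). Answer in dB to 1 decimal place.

A_before = Σ Sᵢαᵢ = 84·0.02 + 19.5·0.36 + 99.8·0.07 + 99.8·0.01 + 20.5·0.12 = 19.144 sabins.
Treatment contributes 102·0.86 = 87.720 sabins.
New total A_after = 106.864 sabins.
NR = 10·log₁₀(106.864/19.144) = 7.5 dB.

7.5 dB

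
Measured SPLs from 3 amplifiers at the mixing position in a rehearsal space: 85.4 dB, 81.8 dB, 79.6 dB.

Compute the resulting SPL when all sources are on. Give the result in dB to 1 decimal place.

87.7 dB

Converting to relative power and adding: 10^(85.4/10) + 10^(81.8/10) + 10^(79.6/10) = 5.893e+08.
L_total = 10·log₁₀(5.893e+08) = 87.7 dB.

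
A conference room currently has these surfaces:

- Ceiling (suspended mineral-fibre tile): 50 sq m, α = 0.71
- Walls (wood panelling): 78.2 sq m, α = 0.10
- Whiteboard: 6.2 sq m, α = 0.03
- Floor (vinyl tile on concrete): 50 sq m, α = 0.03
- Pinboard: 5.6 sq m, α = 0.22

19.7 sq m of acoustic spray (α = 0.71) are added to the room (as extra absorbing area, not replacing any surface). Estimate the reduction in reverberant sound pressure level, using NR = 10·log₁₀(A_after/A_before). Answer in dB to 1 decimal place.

Equivalent absorption area: A_before = 50×0.71 + 78.2×0.10 + 6.2×0.03 + 50×0.03 + 5.6×0.22 = 46.238 sq m.
Added absorption = 19.7 × 0.71 = 13.987 sabins.
New total A_after = 60.225 sabins.
NR = 10·log₁₀(60.225/46.238) = 1.1 dB.

1.1 dB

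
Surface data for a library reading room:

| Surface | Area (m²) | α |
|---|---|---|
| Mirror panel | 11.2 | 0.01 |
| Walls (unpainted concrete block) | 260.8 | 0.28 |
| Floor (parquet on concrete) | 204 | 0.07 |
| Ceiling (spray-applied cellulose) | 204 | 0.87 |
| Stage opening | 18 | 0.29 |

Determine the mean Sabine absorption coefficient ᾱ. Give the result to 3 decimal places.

0.387

S = Σ Sᵢ = 11.2 + 260.8 + 204 + 204 + 18 = 698.0 m².
Weighted sum Σ Sα = 270.116.
ᾱ = 270.116 / 698.0 = 0.387.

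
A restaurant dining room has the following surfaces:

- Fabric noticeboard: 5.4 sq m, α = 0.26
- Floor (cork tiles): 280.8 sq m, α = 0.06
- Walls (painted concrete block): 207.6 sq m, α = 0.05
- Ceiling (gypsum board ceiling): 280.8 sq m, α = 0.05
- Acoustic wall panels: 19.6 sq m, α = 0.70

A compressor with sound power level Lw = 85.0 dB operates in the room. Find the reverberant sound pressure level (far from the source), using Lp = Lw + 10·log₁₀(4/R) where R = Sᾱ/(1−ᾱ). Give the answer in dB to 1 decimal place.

A = 56.392 sabins; S = 794.2 sq m.
ᾱ = 0.0710, so room constant R = A/(1−ᾱ) = 60.702 sq m.
Lp = Lw + 10 log₁₀(4/R) = 85.0 -11.81 = 73.2 dB.

73.2 dB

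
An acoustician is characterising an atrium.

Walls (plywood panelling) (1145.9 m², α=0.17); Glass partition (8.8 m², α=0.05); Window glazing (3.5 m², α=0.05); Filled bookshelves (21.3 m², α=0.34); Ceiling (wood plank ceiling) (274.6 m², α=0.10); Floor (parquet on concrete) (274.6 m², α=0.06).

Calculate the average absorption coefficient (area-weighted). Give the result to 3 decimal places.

0.143

Total surface area S = 1728.7 m².
Σ(Sᵢαᵢ) = 1145.9*0.17 + 8.8*0.05 + 3.5*0.05 + 21.3*0.34 + 274.6*0.10 + 274.6*0.06 = 246.596.
ᾱ = A/S = 0.143.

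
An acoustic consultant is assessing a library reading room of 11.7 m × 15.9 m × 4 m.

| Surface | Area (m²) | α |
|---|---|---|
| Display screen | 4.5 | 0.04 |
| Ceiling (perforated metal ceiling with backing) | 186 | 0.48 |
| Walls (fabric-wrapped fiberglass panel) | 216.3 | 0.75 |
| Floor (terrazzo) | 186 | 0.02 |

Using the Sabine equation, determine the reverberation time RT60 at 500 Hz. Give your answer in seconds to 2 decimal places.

0.47 s

A = Σ Sᵢαᵢ = 4.5×0.04 + 186×0.48 + 216.3×0.75 + 186×0.02 = 255.405 sabins.
Room volume: 744.12 m³.
RT60 = 0.161 · V / A = 0.161 × 744.12 / 255.405 = 0.47 s.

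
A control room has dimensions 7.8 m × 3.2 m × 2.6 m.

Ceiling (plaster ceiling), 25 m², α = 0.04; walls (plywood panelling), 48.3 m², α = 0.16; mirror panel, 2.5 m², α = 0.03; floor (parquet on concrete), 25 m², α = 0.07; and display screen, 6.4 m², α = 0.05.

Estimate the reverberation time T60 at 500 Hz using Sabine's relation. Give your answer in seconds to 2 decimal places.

A = Σ Sᵢαᵢ = 25×0.04 + 48.3×0.16 + 2.5×0.03 + 25×0.07 + 6.4×0.05 = 10.873 sabins.
Volume V = 7.8 × 3.2 × 2.6 = 64.896 m³.
RT60 = 0.161 · V / A = 0.161 × 64.896 / 10.873 = 0.96 s.

0.96 s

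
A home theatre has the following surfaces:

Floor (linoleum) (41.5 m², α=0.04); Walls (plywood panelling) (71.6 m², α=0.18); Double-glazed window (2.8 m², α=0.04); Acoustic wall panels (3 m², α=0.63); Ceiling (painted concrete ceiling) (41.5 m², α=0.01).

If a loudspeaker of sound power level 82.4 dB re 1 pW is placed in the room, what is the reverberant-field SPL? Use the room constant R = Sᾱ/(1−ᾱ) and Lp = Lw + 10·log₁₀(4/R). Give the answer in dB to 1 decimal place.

75.6 dB

Σ(Sᵢαᵢ) = 41.5·0.04 + 71.6·0.18 + 2.8·0.04 + 3·0.63 + 41.5·0.01 = 16.965; total area S = 160.4 m².
ᾱ = 16.965/160.4 = 0.1058; R = Sᾱ/(1−ᾱ) = 16.965/(1−0.1058) = 18.972 m².
Lp = Lw + 10 log₁₀(4/R) = 82.4 -6.76 = 75.6 dB.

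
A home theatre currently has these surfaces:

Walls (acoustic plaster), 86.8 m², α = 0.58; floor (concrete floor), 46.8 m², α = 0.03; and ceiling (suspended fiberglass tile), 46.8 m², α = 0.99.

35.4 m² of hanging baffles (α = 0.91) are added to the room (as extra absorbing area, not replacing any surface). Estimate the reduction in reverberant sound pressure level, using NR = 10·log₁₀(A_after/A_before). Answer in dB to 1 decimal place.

1.2 dB

Summing Sᵢαᵢ: 50.344 + 1.404 + 46.332 → A_before = 98.080 sabins.
Added absorption = 35.4 × 0.91 = 32.214 sabins.
A_after = 98.080 + 32.214 = 130.294 sabins.
Reduction = 10 log₁₀(A_after/A_before) = 10 log₁₀(1.3284) = 1.2 dB.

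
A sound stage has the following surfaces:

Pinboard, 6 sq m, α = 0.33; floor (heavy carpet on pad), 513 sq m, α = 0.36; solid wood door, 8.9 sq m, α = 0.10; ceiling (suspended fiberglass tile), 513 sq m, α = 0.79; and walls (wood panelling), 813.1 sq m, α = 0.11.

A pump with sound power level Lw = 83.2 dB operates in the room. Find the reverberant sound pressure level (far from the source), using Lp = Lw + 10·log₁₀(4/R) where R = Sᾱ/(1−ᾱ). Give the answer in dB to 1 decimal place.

A = 682.261 sabins; S = 1854.0 sq m.
ᾱ = 682.261/1854.0 = 0.3680; R = Sᾱ/(1−ᾱ) = 682.261/(1−0.3680) = 1079.527 sq m.
Lp = Lw + 10 log₁₀(4/R) = 83.2 -24.31 = 58.9 dB.

58.9 dB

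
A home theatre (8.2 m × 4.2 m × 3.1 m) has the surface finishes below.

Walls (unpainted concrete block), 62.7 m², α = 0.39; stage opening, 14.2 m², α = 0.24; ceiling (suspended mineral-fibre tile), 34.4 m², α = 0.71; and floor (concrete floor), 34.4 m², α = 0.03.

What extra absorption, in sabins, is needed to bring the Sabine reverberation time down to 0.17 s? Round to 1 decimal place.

47.8 sabins

Equivalent absorption area: A₁ = 62.7×0.39 + 14.2×0.24 + 34.4×0.71 + 34.4×0.03 = 53.317 m².
V = 106.764 m³. Required absorption A₂ = 0.161 × 106.764 / 0.17 = 101.112 sabins.
ΔA = A₂ − A₁ = 101.112 − 53.317 = 47.8 sabins.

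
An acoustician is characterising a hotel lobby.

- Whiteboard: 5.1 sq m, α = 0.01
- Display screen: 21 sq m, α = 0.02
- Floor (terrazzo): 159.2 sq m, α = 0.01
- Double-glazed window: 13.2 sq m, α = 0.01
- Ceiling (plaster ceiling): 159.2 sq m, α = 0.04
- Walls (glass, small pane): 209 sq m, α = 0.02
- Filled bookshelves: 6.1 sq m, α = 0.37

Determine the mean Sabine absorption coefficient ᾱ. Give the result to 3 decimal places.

S = Σ Sᵢ = 5.1 + 21 + 159.2 + 13.2 + 159.2 + 209 + 6.1 = 572.8 sq m.
A = 5.1*0.01 + 21*0.02 + 159.2*0.01 + 13.2*0.01 + 159.2*0.04 + 209*0.02 + 6.1*0.37 = 15.000 sabins.
ᾱ = A/S = 0.026.

0.026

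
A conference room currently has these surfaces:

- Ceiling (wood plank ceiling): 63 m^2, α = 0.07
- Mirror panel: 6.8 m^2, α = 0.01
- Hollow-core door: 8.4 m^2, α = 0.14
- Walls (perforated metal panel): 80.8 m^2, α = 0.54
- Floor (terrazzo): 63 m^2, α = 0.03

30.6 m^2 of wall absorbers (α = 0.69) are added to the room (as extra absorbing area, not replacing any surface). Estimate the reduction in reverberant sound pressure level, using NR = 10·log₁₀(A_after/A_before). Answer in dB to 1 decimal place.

A_before = Σ Sᵢαᵢ = 63·0.07 + 6.8·0.01 + 8.4·0.14 + 80.8·0.54 + 63·0.03 = 51.176 sabins.
Treatment contributes 30.6·0.69 = 21.114 sabins.
New total A_after = 72.290 sabins.
Reduction = 10 log₁₀(A_after/A_before) = 10 log₁₀(1.4126) = 1.5 dB.

1.5 dB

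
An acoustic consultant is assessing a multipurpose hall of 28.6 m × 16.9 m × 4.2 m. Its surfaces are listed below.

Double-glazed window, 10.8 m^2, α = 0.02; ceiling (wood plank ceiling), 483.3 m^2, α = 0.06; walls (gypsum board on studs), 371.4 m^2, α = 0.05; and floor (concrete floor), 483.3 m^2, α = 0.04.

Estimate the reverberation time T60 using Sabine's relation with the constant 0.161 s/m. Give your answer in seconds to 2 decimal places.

Total absorption A = 10.8·0.02 + 483.3·0.06 + 371.4·0.05 + 483.3·0.04
  = 0.216 + 28.998 + 18.570 + 19.332 = 67.116 m^2 sabins.
V = 28.6·16.9·4.2 = 2030.028 m³.
T = 0.161 V/A = 0.161·2030.028/67.116 = 4.87 s.

4.87 s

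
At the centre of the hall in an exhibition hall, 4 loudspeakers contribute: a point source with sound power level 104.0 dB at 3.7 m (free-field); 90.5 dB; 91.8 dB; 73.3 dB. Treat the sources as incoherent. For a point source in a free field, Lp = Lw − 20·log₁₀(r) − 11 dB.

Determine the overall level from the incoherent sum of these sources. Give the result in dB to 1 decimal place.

Source at 3.7 m: Lp = 104.0 − 20·log₁₀(3.7) − 11 = 81.6 dB.
Σ 10^(Lᵢ/10) = 2.802e+09.
Back to dB: 10·log₁₀ Σ = 94.5 dB.

94.5 dB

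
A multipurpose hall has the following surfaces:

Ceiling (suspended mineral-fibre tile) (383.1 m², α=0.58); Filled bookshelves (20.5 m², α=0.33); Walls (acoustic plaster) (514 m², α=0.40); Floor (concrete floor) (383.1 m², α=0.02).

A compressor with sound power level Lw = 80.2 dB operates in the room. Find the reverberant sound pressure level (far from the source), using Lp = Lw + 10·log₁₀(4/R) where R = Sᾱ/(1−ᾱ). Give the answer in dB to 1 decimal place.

Σ(Sᵢαᵢ) = 383.1×0.58 + 20.5×0.33 + 514×0.40 + 383.1×0.02 = 442.225; total area S = 1300.7 m².
ᾱ = 0.3400, so room constant R = A/(1−ᾱ) = 670.038 m².
Lp = Lw + 10 log₁₀(4/R) = 80.2 -22.24 = 58.0 dB.

58.0 dB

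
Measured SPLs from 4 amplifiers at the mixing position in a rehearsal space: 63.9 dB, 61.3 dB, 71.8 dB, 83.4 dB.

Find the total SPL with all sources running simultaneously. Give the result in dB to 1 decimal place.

Σ 10^(Lᵢ/10) = 2.377e+08.
L_total = 10·log₁₀(2.377e+08) = 83.8 dB.

83.8 dB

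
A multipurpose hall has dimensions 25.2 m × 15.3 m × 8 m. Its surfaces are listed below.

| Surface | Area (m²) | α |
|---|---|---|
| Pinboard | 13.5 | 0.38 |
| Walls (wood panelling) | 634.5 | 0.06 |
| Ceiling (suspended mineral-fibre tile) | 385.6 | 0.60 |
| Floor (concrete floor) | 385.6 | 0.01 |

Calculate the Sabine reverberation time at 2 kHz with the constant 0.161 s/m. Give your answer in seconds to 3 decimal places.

Total absorption A = 13.5×0.38 + 634.5×0.06 + 385.6×0.60 + 385.6×0.01
  = 5.130 + 38.070 + 231.360 + 3.856 = 278.416 m² sabins.
Volume V = 25.2 × 15.3 × 8 = 3084.48 m³.
Sabine: RT60 = 0.161 × 3084.48 / 278.416 = 1.784 s.

1.784 sec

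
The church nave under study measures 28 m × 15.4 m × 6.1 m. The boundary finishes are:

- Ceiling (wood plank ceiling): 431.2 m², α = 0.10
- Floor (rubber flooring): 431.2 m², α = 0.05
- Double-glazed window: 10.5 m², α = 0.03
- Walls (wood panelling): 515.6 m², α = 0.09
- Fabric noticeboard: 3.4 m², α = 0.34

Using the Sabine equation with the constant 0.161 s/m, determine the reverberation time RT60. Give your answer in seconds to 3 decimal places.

3.762 s

Total absorption A = 431.2×0.10 + 431.2×0.05 + 10.5×0.03 + 515.6×0.09 + 3.4×0.34
  = 43.120 + 21.560 + 0.315 + 46.404 + 1.156 = 112.555 m² sabins.
V = 28·15.4·6.1 = 2630.32 m³.
RT60 = 0.161 · V / A = 0.161 × 2630.32 / 112.555 = 3.762 s.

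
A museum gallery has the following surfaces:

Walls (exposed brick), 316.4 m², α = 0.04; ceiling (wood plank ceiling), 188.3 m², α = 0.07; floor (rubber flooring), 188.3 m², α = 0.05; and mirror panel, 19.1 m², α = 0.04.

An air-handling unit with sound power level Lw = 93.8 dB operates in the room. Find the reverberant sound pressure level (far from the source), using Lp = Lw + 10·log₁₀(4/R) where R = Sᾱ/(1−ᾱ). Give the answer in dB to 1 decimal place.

84.0 dB

Σ(Sᵢαᵢ) = 316.4·0.04 + 188.3·0.07 + 188.3·0.05 + 19.1·0.04 = 36.016; total area S = 712.1 m².
ᾱ = 0.0506, so room constant R = A/(1−ᾱ) = 37.936 m².
Lp = 93.8 + 10·log₁₀(4/37.936) = 93.8 + (-9.77) = 84.0 dB.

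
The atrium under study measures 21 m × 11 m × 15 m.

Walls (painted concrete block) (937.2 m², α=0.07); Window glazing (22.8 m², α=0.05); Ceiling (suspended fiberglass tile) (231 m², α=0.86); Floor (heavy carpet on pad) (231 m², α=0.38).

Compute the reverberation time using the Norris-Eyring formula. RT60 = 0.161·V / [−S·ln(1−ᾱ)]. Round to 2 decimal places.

S = Σ Sᵢ = 1422.0 m².
Σ(Sᵢαᵢ) = 937.2×0.07 + 22.8×0.05 + 231×0.86 + 231×0.38 = 353.184.
Mean coefficient ᾱ = A/S = 0.2484.
−S·ln(1−ᾱ) = −1422.0 × ln(1 − 0.2484) = 406.054.
V = 21 × 11 × 15 = 3465 m³.
RT60 = 0.161 × 3465 / 406.054 = 1.37 s.

1.37 seconds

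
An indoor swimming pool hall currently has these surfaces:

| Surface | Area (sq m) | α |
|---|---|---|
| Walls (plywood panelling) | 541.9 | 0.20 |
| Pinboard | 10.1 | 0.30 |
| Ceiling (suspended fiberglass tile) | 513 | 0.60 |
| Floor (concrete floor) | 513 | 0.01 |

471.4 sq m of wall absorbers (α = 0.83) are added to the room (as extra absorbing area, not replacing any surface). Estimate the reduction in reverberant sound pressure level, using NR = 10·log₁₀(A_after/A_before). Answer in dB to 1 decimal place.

2.8 dB

Equivalent absorption area: A_before = 541.9*0.20 + 10.1*0.30 + 513*0.60 + 513*0.01 = 424.340 sq m.
Treatment contributes 471.4·0.83 = 391.262 sabins.
A_after = 424.340 + 391.262 = 815.602 sabins.
NR = 10·log₁₀(815.602/424.340) = 2.8 dB.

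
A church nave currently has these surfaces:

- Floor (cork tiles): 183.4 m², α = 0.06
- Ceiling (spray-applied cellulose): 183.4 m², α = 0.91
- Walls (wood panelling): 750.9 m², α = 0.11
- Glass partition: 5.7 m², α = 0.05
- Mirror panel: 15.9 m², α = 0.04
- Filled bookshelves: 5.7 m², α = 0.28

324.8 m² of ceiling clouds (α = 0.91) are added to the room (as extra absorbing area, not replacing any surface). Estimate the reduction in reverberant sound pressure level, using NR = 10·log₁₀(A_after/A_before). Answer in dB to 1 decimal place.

A_before = Σ Sᵢαᵢ = 183.4·0.06 + 183.4·0.91 + 750.9·0.11 + 5.7·0.05 + 15.9·0.04 + 5.7·0.28 = 263.014 sabins.
Treatment contributes 324.8·0.91 = 295.568 sabins.
A_after = 263.014 + 295.568 = 558.582 sabins.
Reduction = 10 log₁₀(A_after/A_before) = 10 log₁₀(2.1238) = 3.3 dB.

3.3 dB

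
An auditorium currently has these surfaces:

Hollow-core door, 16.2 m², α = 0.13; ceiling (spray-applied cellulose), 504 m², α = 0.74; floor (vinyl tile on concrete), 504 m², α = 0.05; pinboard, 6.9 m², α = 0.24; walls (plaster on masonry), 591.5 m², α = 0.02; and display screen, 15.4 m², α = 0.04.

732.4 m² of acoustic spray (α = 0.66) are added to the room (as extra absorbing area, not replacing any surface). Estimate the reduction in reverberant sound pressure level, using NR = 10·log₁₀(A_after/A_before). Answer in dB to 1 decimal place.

3.4 dB

Total absorption A_before = 16.2×0.13 + 504×0.74 + 504×0.05 + 6.9×0.24 + 591.5×0.02 + 15.4×0.04
  = 2.106 + 372.960 + 25.200 + 1.656 + 11.830 + 0.616 = 414.368 m² sabins.
Treatment contributes 732.4·0.66 = 483.384 sabins.
New total A_after = 897.752 sabins.
Reduction = 10 log₁₀(A_after/A_before) = 10 log₁₀(2.1666) = 3.4 dB.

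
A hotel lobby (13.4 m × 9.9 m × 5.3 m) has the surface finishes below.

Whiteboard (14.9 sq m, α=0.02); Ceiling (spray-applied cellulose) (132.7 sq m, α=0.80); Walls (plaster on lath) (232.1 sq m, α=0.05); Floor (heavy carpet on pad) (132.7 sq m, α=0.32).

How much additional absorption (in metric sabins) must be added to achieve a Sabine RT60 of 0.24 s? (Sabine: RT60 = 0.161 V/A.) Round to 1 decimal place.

311.1 sabins

A₁ = Σ Sᵢαᵢ = 14.9·0.02 + 132.7·0.80 + 232.1·0.05 + 132.7·0.32 = 160.527 sabins.
For T = 0.24 s, need A₂ = 0.161·V/T = 0.161·703.098/0.24 = 471.662 sabins.
Shortfall: 471.662 − 160.527 = 311.1 sabins.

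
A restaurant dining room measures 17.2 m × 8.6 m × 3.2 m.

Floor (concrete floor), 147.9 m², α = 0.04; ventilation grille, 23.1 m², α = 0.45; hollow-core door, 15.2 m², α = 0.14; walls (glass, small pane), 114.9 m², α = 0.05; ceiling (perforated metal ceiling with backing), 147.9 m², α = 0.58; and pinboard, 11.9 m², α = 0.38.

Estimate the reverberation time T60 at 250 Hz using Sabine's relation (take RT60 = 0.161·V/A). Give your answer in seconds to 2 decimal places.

A = Σ Sᵢαᵢ = 147.9×0.04 + 23.1×0.45 + 15.2×0.14 + 114.9×0.05 + 147.9×0.58 + 11.9×0.38 = 114.488 sabins.
V = 17.2·8.6·3.2 = 473.344 m³.
Sabine: RT60 = 0.161 × 473.344 / 114.488 = 0.67 s.

0.67 seconds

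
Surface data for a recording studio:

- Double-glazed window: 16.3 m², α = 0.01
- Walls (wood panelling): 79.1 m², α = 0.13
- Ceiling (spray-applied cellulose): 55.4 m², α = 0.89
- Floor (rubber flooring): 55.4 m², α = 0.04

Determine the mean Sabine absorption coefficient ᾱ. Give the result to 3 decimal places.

S = Σ Sᵢ = 16.3 + 79.1 + 55.4 + 55.4 = 206.2 m².
A = 16.3*0.01 + 79.1*0.13 + 55.4*0.89 + 55.4*0.04 = 61.968 sabins.
ᾱ = 61.968 / 206.2 = 0.301.

0.301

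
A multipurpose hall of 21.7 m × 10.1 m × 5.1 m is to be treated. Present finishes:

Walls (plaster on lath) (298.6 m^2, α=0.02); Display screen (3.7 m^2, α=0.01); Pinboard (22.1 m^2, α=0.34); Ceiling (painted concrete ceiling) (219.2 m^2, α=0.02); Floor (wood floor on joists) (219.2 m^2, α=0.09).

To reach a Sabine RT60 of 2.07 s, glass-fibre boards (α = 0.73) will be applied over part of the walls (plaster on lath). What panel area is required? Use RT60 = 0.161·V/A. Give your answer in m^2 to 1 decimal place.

A₁ = Σ Sᵢαᵢ = 298.6*0.02 + 3.7*0.01 + 22.1*0.34 + 219.2*0.02 + 219.2*0.09 = 37.635 sabins.
V = 1117.767 m³. Target absorption A₂ = 0.161 × 1117.767 / 2.07 = 86.937 sabins.
Absorption to add: 86.937 − 37.635 = 49.302 sabins.
Each m^2 of panel replacing the walls (plaster on lath) adds (0.73 − 0.02) = 0.71 sabins.
Area = ΔA/Δα = 49.302/0.71 = 69.4 m^2.

69.4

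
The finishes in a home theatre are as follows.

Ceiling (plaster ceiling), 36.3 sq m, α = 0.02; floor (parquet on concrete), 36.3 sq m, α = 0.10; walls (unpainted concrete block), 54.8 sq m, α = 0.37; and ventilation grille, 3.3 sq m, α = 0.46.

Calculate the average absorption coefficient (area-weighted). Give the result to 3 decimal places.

Total surface area S = 130.7 sq m.
A = 36.3·0.02 + 36.3·0.10 + 54.8·0.37 + 3.3·0.46 = 26.150 sabins.
ᾱ = 26.150 / 130.7 = 0.200.

0.200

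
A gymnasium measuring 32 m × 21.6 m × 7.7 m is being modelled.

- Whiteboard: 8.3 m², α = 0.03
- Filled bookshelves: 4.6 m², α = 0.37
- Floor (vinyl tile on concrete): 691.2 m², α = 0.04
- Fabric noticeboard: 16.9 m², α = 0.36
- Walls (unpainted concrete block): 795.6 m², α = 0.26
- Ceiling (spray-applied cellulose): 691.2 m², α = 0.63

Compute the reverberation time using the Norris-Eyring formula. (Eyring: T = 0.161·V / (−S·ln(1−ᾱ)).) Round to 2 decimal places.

1.06 sec

Total surface area S = 8.3 + 4.6 + 691.2 + 16.9 + 795.6 + 691.2 = 2207.8 m².
Σ(Sᵢαᵢ) = 8.3·0.03 + 4.6·0.37 + 691.2·0.04 + 16.9·0.36 + 795.6·0.26 + 691.2·0.63 = 677.995.
Mean coefficient ᾱ = A/S = 0.3071.
Eyring denominator: −S ln(1−ᾱ) = 809.975.
V = 32 × 21.6 × 7.7 = 5322.24 m³.
RT60 = 0.161 × 5322.24 / 809.975 = 1.06 s.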